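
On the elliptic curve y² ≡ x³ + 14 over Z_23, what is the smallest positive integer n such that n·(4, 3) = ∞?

8

2P: tangent at (4, 3): λ = (3·4² + 0)/(2·3) ≡ 2/6. 6⁻¹ ≡ 4 (mod 23) since 6·4 = 24 ≡ 1, so λ ≡ 2·4 ≡ 8.
  x = λ² - 4 - 4 = 64 - 8 ≡ 10; y = λ·(4 - 10) - 3 ≡ 18. → (10, 18)
3P: (10, 18) + (4, 3). λ = (3 - 18)/(4 - 10) ≡ 8/17 mod 23. 17⁻¹ ≡ 19 (mod 23), so λ ≡ 14.
  x = λ² - 10 - 4 = 196 - 14 ≡ 21; y = λ·(10 - 21) - 18 ≡ 12. → (21, 12)
4P: (21, 12) + (4, 3). λ = (3 - 12)/(4 - 21) ≡ 14/6 mod 23. 6⁻¹ ≡ 4 (mod 23), so λ ≡ 10.
  x = λ² - 21 - 4 = 100 - 25 ≡ 6; y = λ·(21 - 6) - 12 ≡ 0. → (6, 0)
5P: (6, 0) + (4, 3). λ = (3 - 0)/(4 - 6) ≡ 3/21 mod 23. 21⁻¹ ≡ 11 (mod 23) since 21·11 = 231 ≡ 1, so λ ≡ 10.
  x = λ² - 6 - 4 = 100 - 10 ≡ 21; y = λ·(6 - 21) - 0 ≡ 11. → (21, 11)
6P: (21, 11) + (4, 3). λ = (3 - 11)/(4 - 21) ≡ 15/6 mod 23. 6⁻¹ ≡ 4 (mod 23) since 6·4 = 24 ≡ 1, so λ ≡ 14.
  x = λ² - 21 - 4 = 196 - 25 ≡ 10; y = λ·(21 - 10) - 11 ≡ 5. → (10, 5)
7P: (10, 5) + (4, 3). λ = (3 - 5)/(4 - 10) ≡ 21/17 mod 23. 17⁻¹ ≡ 19 (mod 23) since 17·19 = 323 ≡ 1, so λ ≡ 8.
  x = λ² - 10 - 4 = 64 - 14 ≡ 4; y = λ·(10 - 4) - 5 ≡ 20. → (4, 20)
8P: (4, 20) + (4, 3): same x and y₁ ≡ -y₂, so the sum is ∞.
8P = ∞, so the order is 8.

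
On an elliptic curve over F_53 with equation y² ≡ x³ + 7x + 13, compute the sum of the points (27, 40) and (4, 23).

(51, 16)

(27, 40) + (4, 23). λ = (23 - 40)/(4 - 27) ≡ 36/30 mod 53. 30⁻¹ ≡ 23 (mod 53), so λ ≡ 33.
  x = λ² - 27 - 4 = 1089 - 31 ≡ 51; y = λ·(27 - 51) - 40 ≡ 16. → (51, 16)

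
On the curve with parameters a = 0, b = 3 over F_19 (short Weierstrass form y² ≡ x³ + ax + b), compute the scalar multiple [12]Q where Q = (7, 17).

Repeated addition: build up to 12Q.
2Q: tangent at (7, 17): λ = (3·7² + 0)/(2·17) ≡ 14/15. 15⁻¹ ≡ 14 (mod 19) since 15·14 = 210 ≡ 1, so λ ≡ 14·14 ≡ 6.
  x = λ² - 7 - 7 = 36 - 14 ≡ 3; y = λ·(7 - 3) - 17 ≡ 7. → (3, 7)
3Q: (3, 7) + (7, 17). λ = (17 - 7)/(7 - 3) ≡ 10/4 mod 19. 4⁻¹ ≡ 5 (mod 19) since 4·5 = 20 ≡ 1, so λ ≡ 12.
  x = λ² - 3 - 7 = 144 - 10 ≡ 1; y = λ·(3 - 1) - 7 ≡ 17. → (1, 17)
4Q: (1, 17) + (7, 17). λ = (17 - 17)/(7 - 1) ≡ 0/6 mod 19. 6⁻¹ ≡ 16 (mod 19), so λ ≡ 0.
  x = λ² - 1 - 7 = 0 - 8 ≡ 11; y = λ·(1 - 11) - 17 ≡ 2. → (11, 2)
5Q: (11, 2) + (7, 17). λ = (17 - 2)/(7 - 11) ≡ 15/15 mod 19. 15⁻¹ ≡ 14 (mod 19) since 15·14 = 210 ≡ 1, so λ ≡ 1.
  x = λ² - 11 - 7 = 1 - 18 ≡ 2; y = λ·(11 - 2) - 2 ≡ 7. → (2, 7)
6Q: (2, 7) + (7, 17). λ = (17 - 7)/(7 - 2) ≡ 10/5 mod 19. 5⁻¹ ≡ 4 (mod 19) since 5·4 = 20 ≡ 1, so λ ≡ 2.
  x = λ² - 2 - 7 = 4 - 9 ≡ 14; y = λ·(2 - 14) - 7 ≡ 7. → (14, 7)
7Q: (14, 7) + (7, 17). λ = (17 - 7)/(7 - 14) ≡ 10/12 mod 19. 12⁻¹ ≡ 8 (mod 19), so λ ≡ 4.
  x = λ² - 14 - 7 = 16 - 21 ≡ 14; y = λ·(14 - 14) - 7 ≡ 12. → (14, 12)
8Q: (14, 12) + (7, 17). λ = (17 - 12)/(7 - 14) ≡ 5/12 mod 19. 12⁻¹ ≡ 8 (mod 19) since 12·8 = 96 ≡ 1, so λ ≡ 2.
  x = λ² - 14 - 7 = 4 - 21 ≡ 2; y = λ·(14 - 2) - 12 ≡ 12. → (2, 12)
9Q: (2, 12) + (7, 17). λ = (17 - 12)/(7 - 2) ≡ 5/5 mod 19. 5⁻¹ ≡ 4 (mod 19) since 5·4 = 20 ≡ 1, so λ ≡ 1.
  x = λ² - 2 - 7 = 1 - 9 ≡ 11; y = λ·(2 - 11) - 12 ≡ 17. → (11, 17)
10Q: (11, 17) + (7, 17). λ = (17 - 17)/(7 - 11) ≡ 0/15 mod 19. 15⁻¹ ≡ 14 (mod 19) since 15·14 = 210 ≡ 1, so λ ≡ 0.
  x = λ² - 11 - 7 = 0 - 18 ≡ 1; y = λ·(11 - 1) - 17 ≡ 2. → (1, 2)
11Q: (1, 2) + (7, 17). λ = (17 - 2)/(7 - 1) ≡ 15/6 mod 19. 6⁻¹ ≡ 16 (mod 19), so λ ≡ 12.
  x = λ² - 1 - 7 = 144 - 8 ≡ 3; y = λ·(1 - 3) - 2 ≡ 12. → (3, 12)
12Q: (3, 12) + (7, 17). λ = (17 - 12)/(7 - 3) ≡ 5/4 mod 19. 4⁻¹ ≡ 5 (mod 19), so λ ≡ 6.
  x = λ² - 3 - 7 = 36 - 10 ≡ 7; y = λ·(3 - 7) - 12 ≡ 2. → (7, 2)

(7, 2)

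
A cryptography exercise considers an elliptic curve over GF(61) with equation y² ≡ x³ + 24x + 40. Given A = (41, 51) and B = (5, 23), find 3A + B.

(21, 44)

First 3A:
Repeated addition: build up to 3A.
2A: tangent at (41, 51): λ = (3·41² + 24)/(2·51) ≡ 4/41. 41⁻¹ ≡ 3 (mod 61), so λ ≡ 4·3 ≡ 12.
  x = λ² - 41 - 41 = 144 - 82 ≡ 1; y = λ·(41 - 1) - 51 ≡ 2. → (1, 2)
3A: (1, 2) + (41, 51). λ = (51 - 2)/(41 - 1) ≡ 49/40 mod 61. 40⁻¹ ≡ 29 (mod 61) since 40·29 = 1160 ≡ 1, so λ ≡ 18.
  x = λ² - 1 - 41 = 324 - 42 ≡ 38; y = λ·(1 - 38) - 2 ≡ 3. → (38, 3)
3A = (38, 3).
Finally 3A + B:
(38, 3) + (5, 23). λ = (23 - 3)/(5 - 38) ≡ 20/28 mod 61. 28⁻¹ ≡ 24 (mod 61), so λ ≡ 53.
  x = λ² - 38 - 5 = 2809 - 43 ≡ 21; y = λ·(38 - 21) - 3 ≡ 44. → (21, 44)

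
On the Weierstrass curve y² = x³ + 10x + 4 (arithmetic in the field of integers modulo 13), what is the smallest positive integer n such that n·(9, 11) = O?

5

2P: tangent at (9, 11): λ = (3·9² + 10)/(2·11) ≡ 6/9. 9⁻¹ ≡ 3 (mod 13) since 9·3 = 27 ≡ 1, so λ ≡ 6·3 ≡ 5.
  x = λ² - 9 - 9 = 25 - 18 ≡ 7; y = λ·(9 - 7) - 11 ≡ 12. → (7, 12)
3P: (7, 12) + (9, 11). λ = (11 - 12)/(9 - 7) ≡ 12/2 mod 13. 2⁻¹ ≡ 7 (mod 13), so λ ≡ 6.
  x = λ² - 7 - 9 = 36 - 16 ≡ 7; y = λ·(7 - 7) - 12 ≡ 1. → (7, 1)
4P: (7, 1) + (9, 11). λ = (11 - 1)/(9 - 7) ≡ 10/2 mod 13. 2⁻¹ ≡ 7 (mod 13), so λ ≡ 5.
  x = λ² - 7 - 9 = 25 - 16 ≡ 9; y = λ·(7 - 9) - 1 ≡ 2. → (9, 2)
5P: (9, 2) + (9, 11): same x and y₁ ≡ -y₂, so the sum is O.
5P = O, so the order is 5.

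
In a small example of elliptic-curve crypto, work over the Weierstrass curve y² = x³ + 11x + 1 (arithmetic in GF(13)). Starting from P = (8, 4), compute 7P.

Double-and-add on 7 = (111)₂. Start with P = (8, 4) for the leading 1-bit.
double: tangent at (8, 4): λ = (3·8² + 11)/(2·4) ≡ 8/8. 8⁻¹ ≡ 5 (mod 13) since 8·5 = 40 ≡ 1, so λ ≡ 8·5 ≡ 1.
  x = λ² - 8 - 8 = 1 - 16 ≡ 11; y = λ·(8 - 11) - 4 ≡ 6. → (11, 6)
add P: (11, 6) + (8, 4). λ = (4 - 6)/(8 - 11) ≡ 11/10 mod 13. 10⁻¹ ≡ 4 (mod 13) since 10·4 = 40 ≡ 1, so λ ≡ 5.
  x = λ² - 11 - 8 = 25 - 19 ≡ 6; y = λ·(11 - 6) - 6 ≡ 6. → (6, 6)
double: tangent at (6, 6): λ = (3·6² + 11)/(2·6) ≡ 2/12. 12⁻¹ ≡ 12 (mod 13) since 12·12 = 144 ≡ 1, so λ ≡ 2·12 ≡ 11.
  x = λ² - 6 - 6 = 121 - 12 ≡ 5; y = λ·(6 - 5) - 6 ≡ 5. → (5, 5)
add P: (5, 5) + (8, 4). λ = (4 - 5)/(8 - 5) ≡ 12/3 mod 13. 3⁻¹ ≡ 9 (mod 13) since 3·9 = 27 ≡ 1, so λ ≡ 4.
  x = λ² - 5 - 8 = 16 - 13 ≡ 3; y = λ·(5 - 3) - 5 ≡ 3. → (3, 3)

(3, 3)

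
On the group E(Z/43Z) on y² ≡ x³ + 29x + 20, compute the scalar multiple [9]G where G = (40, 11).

Repeated addition: build up to 9G.
2G: tangent at (40, 11): λ = (3·40² + 29)/(2·11) ≡ 13/22. 22⁻¹ ≡ 2 (mod 43), so λ ≡ 13·2 ≡ 26.
  x = λ² - 40 - 40 = 676 - 80 ≡ 37; y = λ·(40 - 37) - 11 ≡ 24. → (37, 24)
3G: (37, 24) + (40, 11). λ = (11 - 24)/(40 - 37) ≡ 30/3 mod 43. 3⁻¹ ≡ 29 (mod 43), so λ ≡ 10.
  x = λ² - 37 - 40 = 100 - 77 ≡ 23; y = λ·(37 - 23) - 24 ≡ 30. → (23, 30)
4G: (23, 30) + (40, 11). λ = (11 - 30)/(40 - 23) ≡ 24/17 mod 43. 17⁻¹ ≡ 38 (mod 43) since 17·38 = 646 ≡ 1, so λ ≡ 9.
  x = λ² - 23 - 40 = 81 - 63 ≡ 18; y = λ·(23 - 18) - 30 ≡ 15. → (18, 15)
5G: (18, 15) + (40, 11). λ = (11 - 15)/(40 - 18) ≡ 39/22 mod 43. 22⁻¹ ≡ 2 (mod 43), so λ ≡ 35.
  x = λ² - 18 - 40 = 1225 - 58 ≡ 6; y = λ·(18 - 6) - 15 ≡ 18. → (6, 18)
6G: (6, 18) + (40, 11). λ = (11 - 18)/(40 - 6) ≡ 36/34 mod 43. 34⁻¹ ≡ 19 (mod 43), so λ ≡ 39.
  x = λ² - 6 - 40 = 1521 - 46 ≡ 13; y = λ·(6 - 13) - 18 ≡ 10. → (13, 10)
7G: (13, 10) + (40, 11). λ = (11 - 10)/(40 - 13) ≡ 1/27 mod 43. 27⁻¹ ≡ 8 (mod 43), so λ ≡ 8.
  x = λ² - 13 - 40 = 64 - 53 ≡ 11; y = λ·(13 - 11) - 10 ≡ 6. → (11, 6)
8G: (11, 6) + (40, 11). λ = (11 - 6)/(40 - 11) ≡ 5/29 mod 43. 29⁻¹ ≡ 3 (mod 43) since 29·3 = 87 ≡ 1, so λ ≡ 15.
  x = λ² - 11 - 40 = 225 - 51 ≡ 2; y = λ·(11 - 2) - 6 ≡ 0. → (2, 0)
9G: (2, 0) + (40, 11). λ = (11 - 0)/(40 - 2) ≡ 11/38 mod 43. 38⁻¹ ≡ 17 (mod 43), so λ ≡ 15.
  x = λ² - 2 - 40 = 225 - 42 ≡ 11; y = λ·(2 - 11) - 0 ≡ 37. → (11, 37)

(11, 37)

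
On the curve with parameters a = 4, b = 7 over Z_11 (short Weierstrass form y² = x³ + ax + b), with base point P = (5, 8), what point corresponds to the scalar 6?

Double-and-add on 6 = (110)₂. Start with P = (5, 8) for the leading 1-bit.
double: tangent at (5, 8): λ = (3·5² + 4)/(2·8) ≡ 2/5. 5⁻¹ ≡ 9 (mod 11) since 5·9 = 45 ≡ 1, so λ ≡ 2·9 ≡ 7.
  x = λ² - 5 - 5 = 49 - 10 ≡ 6; y = λ·(5 - 6) - 8 ≡ 7. → (6, 7)
add P: (6, 7) + (5, 8). λ = (8 - 7)/(5 - 6) ≡ 1/10 mod 11. 10⁻¹ ≡ 10 (mod 11) since 10·10 = 100 ≡ 1, so λ ≡ 10.
  x = λ² - 6 - 5 = 100 - 11 ≡ 1; y = λ·(6 - 1) - 7 ≡ 10. → (1, 10)
double: tangent at (1, 10): λ = (3·1² + 4)/(2·10) ≡ 7/9. 9⁻¹ ≡ 5 (mod 11) since 9·5 = 45 ≡ 1, so λ ≡ 7·5 ≡ 2.
  x = λ² - 1 - 1 = 4 - 2 ≡ 2; y = λ·(1 - 2) - 10 ≡ 10. → (2, 10)

(2, 10)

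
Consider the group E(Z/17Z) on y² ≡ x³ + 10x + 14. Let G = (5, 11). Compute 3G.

Repeated addition: build up to 3G.
2G: tangent at (5, 11): λ = (3·5² + 10)/(2·11) ≡ 0/5. 5⁻¹ ≡ 7 (mod 17) since 5·7 = 35 ≡ 1, so λ ≡ 0·7 ≡ 0.
  x = λ² - 5 - 5 = 0 - 10 ≡ 7; y = λ·(5 - 7) - 11 ≡ 6. → (7, 6)
3G: (7, 6) + (5, 11). λ = (11 - 6)/(5 - 7) ≡ 5/15 mod 17. 15⁻¹ ≡ 8 (mod 17), so λ ≡ 6.
  x = λ² - 7 - 5 = 36 - 12 ≡ 7; y = λ·(7 - 7) - 6 ≡ 11. → (7, 11)

(7, 11)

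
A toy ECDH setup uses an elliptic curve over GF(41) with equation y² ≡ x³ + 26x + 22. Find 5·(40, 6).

(40, 35)

Write Q = (40, 6).
Double-and-add on 5 = (101)₂. Start with Q = (40, 6) for the leading 1-bit.
double: tangent at (40, 6): λ = (3·40² + 26)/(2·6) ≡ 29/12. 12⁻¹ ≡ 24 (mod 41) since 12·24 = 288 ≡ 1, so λ ≡ 29·24 ≡ 40.
  x = λ² - 40 - 40 = 1600 - 80 ≡ 3; y = λ·(40 - 3) - 6 ≡ 39. → (3, 39)
double: tangent at (3, 39): λ = (3·3² + 26)/(2·39) ≡ 12/37. 37⁻¹ ≡ 10 (mod 41) since 37·10 = 370 ≡ 1, so λ ≡ 12·10 ≡ 38.
  x = λ² - 3 - 3 = 1444 - 6 ≡ 3; y = λ·(3 - 3) - 39 ≡ 2. → (3, 2)
add Q: (3, 2) + (40, 6). λ = (6 - 2)/(40 - 3) ≡ 4/37 mod 41. 37⁻¹ ≡ 10 (mod 41), so λ ≡ 40.
  x = λ² - 3 - 40 = 1600 - 43 ≡ 40; y = λ·(3 - 40) - 2 ≡ 35. → (40, 35)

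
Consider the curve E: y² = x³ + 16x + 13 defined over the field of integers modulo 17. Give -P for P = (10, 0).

-(10, 0) = (10, -0 mod 17) = (10, 0).

(10, 0)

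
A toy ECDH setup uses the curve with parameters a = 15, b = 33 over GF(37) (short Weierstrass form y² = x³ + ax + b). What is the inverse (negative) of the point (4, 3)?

(4, 34)

-(4, 3) = (4, -3 mod 37) = (4, 34).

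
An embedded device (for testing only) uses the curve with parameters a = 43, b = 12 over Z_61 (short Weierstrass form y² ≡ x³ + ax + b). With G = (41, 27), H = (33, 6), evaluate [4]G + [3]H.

(58, 51)

First 4G:
Repeated addition: build up to 4G.
2G: tangent at (41, 27): λ = (3·41² + 43)/(2·27) ≡ 23/54. 54⁻¹ ≡ 26 (mod 61), so λ ≡ 23·26 ≡ 49.
  x = λ² - 41 - 41 = 2401 - 82 ≡ 1; y = λ·(41 - 1) - 27 ≡ 42. → (1, 42)
3G: (1, 42) + (41, 27). λ = (27 - 42)/(41 - 1) ≡ 46/40 mod 61. 40⁻¹ ≡ 29 (mod 61) since 40·29 = 1160 ≡ 1, so λ ≡ 53.
  x = λ² - 1 - 41 = 2809 - 42 ≡ 22; y = λ·(1 - 22) - 42 ≡ 4. → (22, 4)
4G: (22, 4) + (41, 27). λ = (27 - 4)/(41 - 22) ≡ 23/19 mod 61. 19⁻¹ ≡ 45 (mod 61), so λ ≡ 59.
  x = λ² - 22 - 41 = 3481 - 63 ≡ 2; y = λ·(22 - 2) - 4 ≡ 17. → (2, 17)
4G = (2, 17).
Next 3H:
Repeated addition: build up to 3H.
2H: tangent at (33, 6): λ = (3·33² + 43)/(2·6) ≡ 16/12. 12⁻¹ ≡ 56 (mod 61), so λ ≡ 16·56 ≡ 42.
  x = λ² - 33 - 33 = 1764 - 66 ≡ 51; y = λ·(33 - 51) - 6 ≡ 31. → (51, 31)
3H: (51, 31) + (33, 6). λ = (6 - 31)/(33 - 51) ≡ 36/43 mod 61. 43⁻¹ ≡ 44 (mod 61), so λ ≡ 59.
  x = λ² - 51 - 33 = 3481 - 84 ≡ 42; y = λ·(51 - 42) - 31 ≡ 12. → (42, 12)
3H = (42, 12).
Finally 4G + 3H:
(2, 17) + (42, 12). λ = (12 - 17)/(42 - 2) ≡ 56/40 mod 61. 40⁻¹ ≡ 29 (mod 61) since 40·29 = 1160 ≡ 1, so λ ≡ 38.
  x = λ² - 2 - 42 = 1444 - 44 ≡ 58; y = λ·(2 - 58) - 17 ≡ 51. → (58, 51)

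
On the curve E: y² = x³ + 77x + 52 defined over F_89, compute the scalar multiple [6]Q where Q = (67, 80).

Double-and-add on 6 = (110)₂. Start with Q = (67, 80) for the leading 1-bit.
double: tangent at (67, 80): λ = (3·67² + 77)/(2·80) ≡ 16/71. 71⁻¹ ≡ 84 (mod 89) since 71·84 = 5964 ≡ 1, so λ ≡ 16·84 ≡ 9.
  x = λ² - 67 - 67 = 81 - 134 ≡ 36; y = λ·(67 - 36) - 80 ≡ 21. → (36, 21)
add Q: (36, 21) + (67, 80). λ = (80 - 21)/(67 - 36) ≡ 59/31 mod 89. 31⁻¹ ≡ 23 (mod 89), so λ ≡ 22.
  x = λ² - 36 - 67 = 484 - 103 ≡ 25; y = λ·(36 - 25) - 21 ≡ 43. → (25, 43)
double: tangent at (25, 43): λ = (3·25² + 77)/(2·43) ≡ 83/86. 86⁻¹ ≡ 59 (mod 89) since 86·59 = 5074 ≡ 1, so λ ≡ 83·59 ≡ 2.
  x = λ² - 25 - 25 = 4 - 50 ≡ 43; y = λ·(25 - 43) - 43 ≡ 10. → (43, 10)

(43, 10)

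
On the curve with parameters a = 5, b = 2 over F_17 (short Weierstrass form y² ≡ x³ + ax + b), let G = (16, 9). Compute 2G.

tangent at (16, 9): λ = (3·16² + 5)/(2·9) ≡ 8/1. 1⁻¹ ≡ 1 (mod 17), so λ ≡ 8·1 ≡ 8.
  x = λ² - 16 - 16 = 64 - 32 ≡ 15; y = λ·(16 - 15) - 9 ≡ 16. → (15, 16)

(15, 16)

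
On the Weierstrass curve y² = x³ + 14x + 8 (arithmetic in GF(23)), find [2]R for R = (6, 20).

(13, 15)

tangent at (6, 20): λ = (3·6² + 14)/(2·20) ≡ 7/17. 17⁻¹ ≡ 19 (mod 23), so λ ≡ 7·19 ≡ 18.
  x = λ² - 6 - 6 = 324 - 12 ≡ 13; y = λ·(6 - 13) - 20 ≡ 15. → (13, 15)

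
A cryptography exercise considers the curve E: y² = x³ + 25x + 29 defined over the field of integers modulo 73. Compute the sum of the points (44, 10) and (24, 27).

(44, 10) + (24, 27). λ = (27 - 10)/(24 - 44) ≡ 17/53 mod 73. 53⁻¹ ≡ 62 (mod 73) since 53·62 = 3286 ≡ 1, so λ ≡ 32.
  x = λ² - 44 - 24 = 1024 - 68 ≡ 7; y = λ·(44 - 7) - 10 ≡ 6. → (7, 6)

(7, 6)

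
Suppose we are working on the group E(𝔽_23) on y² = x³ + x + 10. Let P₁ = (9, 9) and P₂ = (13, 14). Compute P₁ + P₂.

(9, 9) + (13, 14). λ = (14 - 9)/(13 - 9) ≡ 5/4 mod 23. 4⁻¹ ≡ 6 (mod 23), so λ ≡ 7.
  x = λ² - 9 - 13 = 49 - 22 ≡ 4; y = λ·(9 - 4) - 9 ≡ 3. → (4, 3)

(4, 3)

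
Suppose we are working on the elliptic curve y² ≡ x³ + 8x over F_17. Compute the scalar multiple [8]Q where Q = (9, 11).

(1, 14)

Double-and-add on 8 = (1000)₂. Start with Q = (9, 11) for the leading 1-bit.
double: tangent at (9, 11): λ = (3·9² + 8)/(2·11) ≡ 13/5. 5⁻¹ ≡ 7 (mod 17), so λ ≡ 13·7 ≡ 6.
  x = λ² - 9 - 9 = 36 - 18 ≡ 1; y = λ·(9 - 1) - 11 ≡ 3. → (1, 3)
double: tangent at (1, 3): λ = (3·1² + 8)/(2·3) ≡ 11/6. 6⁻¹ ≡ 3 (mod 17), so λ ≡ 11·3 ≡ 16.
  x = λ² - 1 - 1 = 256 - 2 ≡ 16; y = λ·(1 - 16) - 3 ≡ 12. → (16, 12)
double: tangent at (16, 12): λ = (3·16² + 8)/(2·12) ≡ 11/7. 7⁻¹ ≡ 5 (mod 17), so λ ≡ 11·5 ≡ 4.
  x = λ² - 16 - 16 = 16 - 32 ≡ 1; y = λ·(16 - 1) - 12 ≡ 14. → (1, 14)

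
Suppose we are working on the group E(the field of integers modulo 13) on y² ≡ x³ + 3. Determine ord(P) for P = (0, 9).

3

2P: tangent at (0, 9): λ = (3·0² + 0)/(2·9) ≡ 0/5. 5⁻¹ ≡ 8 (mod 13), so λ ≡ 0·8 ≡ 0.
  x = λ² - 0 - 0 = 0 - 0 ≡ 0; y = λ·(0 - 0) - 9 ≡ 4. → (0, 4)
3P: (0, 4) + (0, 9): same x and y₁ ≡ -y₂, so the sum is ∞.
3P = ∞, so the order is 3.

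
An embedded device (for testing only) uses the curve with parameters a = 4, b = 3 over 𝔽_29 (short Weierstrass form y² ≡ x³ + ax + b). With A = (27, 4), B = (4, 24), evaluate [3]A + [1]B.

First 3A:
Repeated addition: build up to 3A.
2A: tangent at (27, 4): λ = (3·27² + 4)/(2·4) ≡ 16/8. 8⁻¹ ≡ 11 (mod 29), so λ ≡ 16·11 ≡ 2.
  x = λ² - 27 - 27 = 4 - 54 ≡ 8; y = λ·(27 - 8) - 4 ≡ 5. → (8, 5)
3A: (8, 5) + (27, 4). λ = (4 - 5)/(27 - 8) ≡ 28/19 mod 29. 19⁻¹ ≡ 26 (mod 29), so λ ≡ 3.
  x = λ² - 8 - 27 = 9 - 35 ≡ 3; y = λ·(8 - 3) - 5 ≡ 10. → (3, 10)
3A = (3, 10).
Finally 3A + B:
(3, 10) + (4, 24). λ = (24 - 10)/(4 - 3) ≡ 14/1 mod 29. 1⁻¹ ≡ 1 (mod 29) since 1·1 = 1 ≡ 1, so λ ≡ 14.
  x = λ² - 3 - 4 = 196 - 7 ≡ 15; y = λ·(3 - 15) - 10 ≡ 25. → (15, 25)

(15, 25)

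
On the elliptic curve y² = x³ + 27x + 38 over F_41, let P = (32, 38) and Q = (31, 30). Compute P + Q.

(1, 5)

(32, 38) + (31, 30). λ = (30 - 38)/(31 - 32) ≡ 33/40 mod 41. 40⁻¹ ≡ 40 (mod 41) since 40·40 = 1600 ≡ 1, so λ ≡ 8.
  x = λ² - 32 - 31 = 64 - 63 ≡ 1; y = λ·(32 - 1) - 38 ≡ 5. → (1, 5)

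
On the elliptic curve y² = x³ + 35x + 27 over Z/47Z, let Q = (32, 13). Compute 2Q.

tangent at (32, 13): λ = (3·32² + 35)/(2·13) ≡ 5/26. 26⁻¹ ≡ 38 (mod 47) since 26·38 = 988 ≡ 1, so λ ≡ 5·38 ≡ 2.
  x = λ² - 32 - 32 = 4 - 64 ≡ 34; y = λ·(32 - 34) - 13 ≡ 30. → (34, 30)

(34, 30)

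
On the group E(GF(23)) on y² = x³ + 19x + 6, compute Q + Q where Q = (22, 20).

(18, 19)

tangent at (22, 20): λ = (3·22² + 19)/(2·20) ≡ 22/17. 17⁻¹ ≡ 19 (mod 23), so λ ≡ 22·19 ≡ 4.
  x = λ² - 22 - 22 = 16 - 44 ≡ 18; y = λ·(22 - 18) - 20 ≡ 19. → (18, 19)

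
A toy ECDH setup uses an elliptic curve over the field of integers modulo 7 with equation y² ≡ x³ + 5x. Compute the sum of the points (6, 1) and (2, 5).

(6, 1) + (2, 5). λ = (5 - 1)/(2 - 6) ≡ 4/3 mod 7. 3⁻¹ ≡ 5 (mod 7), so λ ≡ 6.
  x = λ² - 6 - 2 = 36 - 8 ≡ 0; y = λ·(6 - 0) - 1 ≡ 0. → (0, 0)

(0, 0)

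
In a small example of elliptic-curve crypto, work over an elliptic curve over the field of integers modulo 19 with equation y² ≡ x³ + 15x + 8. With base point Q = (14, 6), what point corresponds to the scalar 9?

Repeated addition: build up to 9Q.
2Q: tangent at (14, 6): λ = (3·14² + 15)/(2·6) ≡ 14/12. 12⁻¹ ≡ 8 (mod 19), so λ ≡ 14·8 ≡ 17.
  x = λ² - 14 - 14 = 289 - 28 ≡ 14; y = λ·(14 - 14) - 6 ≡ 13. → (14, 13)
3Q: (14, 13) + (14, 6): same x and y₁ ≡ -y₂, so the sum is ∞.
4Q: ∞ + (14, 6) = (14, 6) (identity).
5Q: tangent at (14, 6): λ = (3·14² + 15)/(2·6) ≡ 14/12. 12⁻¹ ≡ 8 (mod 19), so λ ≡ 14·8 ≡ 17.
  x = λ² - 14 - 14 = 289 - 28 ≡ 14; y = λ·(14 - 14) - 6 ≡ 13. → (14, 13)
6Q: (14, 13) + (14, 6): same x and y₁ ≡ -y₂, so the sum is ∞.
7Q: ∞ + (14, 6) = (14, 6) (identity).
8Q: tangent at (14, 6): λ = (3·14² + 15)/(2·6) ≡ 14/12. 12⁻¹ ≡ 8 (mod 19) since 12·8 = 96 ≡ 1, so λ ≡ 14·8 ≡ 17.
  x = λ² - 14 - 14 = 289 - 28 ≡ 14; y = λ·(14 - 14) - 6 ≡ 13. → (14, 13)
9Q: (14, 13) + (14, 6): same x and y₁ ≡ -y₂, so the sum is ∞.

O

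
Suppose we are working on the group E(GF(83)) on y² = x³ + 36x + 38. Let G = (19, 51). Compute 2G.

(0, 72)

tangent at (19, 51): λ = (3·19² + 36)/(2·51) ≡ 40/19. 19⁻¹ ≡ 35 (mod 83) since 19·35 = 665 ≡ 1, so λ ≡ 40·35 ≡ 72.
  x = λ² - 19 - 19 = 5184 - 38 ≡ 0; y = λ·(19 - 0) - 51 ≡ 72. → (0, 72)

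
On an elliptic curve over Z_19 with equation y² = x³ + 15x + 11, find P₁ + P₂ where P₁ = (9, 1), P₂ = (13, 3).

(2, 12)

(9, 1) + (13, 3). λ = (3 - 1)/(13 - 9) ≡ 2/4 mod 19. 4⁻¹ ≡ 5 (mod 19) since 4·5 = 20 ≡ 1, so λ ≡ 10.
  x = λ² - 9 - 13 = 100 - 22 ≡ 2; y = λ·(9 - 2) - 1 ≡ 12. → (2, 12)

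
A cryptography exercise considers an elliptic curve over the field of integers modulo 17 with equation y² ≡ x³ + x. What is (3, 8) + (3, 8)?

(13, 0)

tangent at (3, 8): λ = (3·3² + 1)/(2·8) ≡ 11/16. 16⁻¹ ≡ 16 (mod 17) since 16·16 = 256 ≡ 1, so λ ≡ 11·16 ≡ 6.
  x = λ² - 3 - 3 = 36 - 6 ≡ 13; y = λ·(3 - 13) - 8 ≡ 0. → (13, 0)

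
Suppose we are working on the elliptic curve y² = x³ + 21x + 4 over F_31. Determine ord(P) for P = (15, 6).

2P: tangent at (15, 6): λ = (3·15² + 21)/(2·6) ≡ 14/12. 12⁻¹ ≡ 13 (mod 31), so λ ≡ 14·13 ≡ 27.
  x = λ² - 15 - 15 = 729 - 30 ≡ 17; y = λ·(15 - 17) - 6 ≡ 2. → (17, 2)
3P: (17, 2) + (15, 6). λ = (6 - 2)/(15 - 17) ≡ 4/29 mod 31. 29⁻¹ ≡ 15 (mod 31) since 29·15 = 435 ≡ 1, so λ ≡ 29.
  x = λ² - 17 - 15 = 841 - 32 ≡ 3; y = λ·(17 - 3) - 2 ≡ 1. → (3, 1)
4P: (3, 1) + (15, 6). λ = (6 - 1)/(15 - 3) ≡ 5/12 mod 31. 12⁻¹ ≡ 13 (mod 31) since 12·13 = 156 ≡ 1, so λ ≡ 3.
  x = λ² - 3 - 15 = 9 - 18 ≡ 22; y = λ·(3 - 22) - 1 ≡ 4. → (22, 4)
5P: (22, 4) + (15, 6). λ = (6 - 4)/(15 - 22) ≡ 2/24 mod 31. 24⁻¹ ≡ 22 (mod 31), so λ ≡ 13.
  x = λ² - 22 - 15 = 169 - 37 ≡ 8; y = λ·(22 - 8) - 4 ≡ 23. → (8, 23)
6P: (8, 23) + (15, 6). λ = (6 - 23)/(15 - 8) ≡ 14/7 mod 31. 7⁻¹ ≡ 9 (mod 31) since 7·9 = 63 ≡ 1, so λ ≡ 2.
  x = λ² - 8 - 15 = 4 - 23 ≡ 12; y = λ·(8 - 12) - 23 ≡ 0. → (12, 0)
7P: (12, 0) + (15, 6). λ = (6 - 0)/(15 - 12) ≡ 6/3 mod 31. 3⁻¹ ≡ 21 (mod 31) since 3·21 = 63 ≡ 1, so λ ≡ 2.
  x = λ² - 12 - 15 = 4 - 27 ≡ 8; y = λ·(12 - 8) - 0 ≡ 8. → (8, 8)
8P: (8, 8) + (15, 6). λ = (6 - 8)/(15 - 8) ≡ 29/7 mod 31. 7⁻¹ ≡ 9 (mod 31) since 7·9 = 63 ≡ 1, so λ ≡ 13.
  x = λ² - 8 - 15 = 169 - 23 ≡ 22; y = λ·(8 - 22) - 8 ≡ 27. → (22, 27)
9P: (22, 27) + (15, 6). λ = (6 - 27)/(15 - 22) ≡ 10/24 mod 31. 24⁻¹ ≡ 22 (mod 31), so λ ≡ 3.
  x = λ² - 22 - 15 = 9 - 37 ≡ 3; y = λ·(22 - 3) - 27 ≡ 30. → (3, 30)
10P: (3, 30) + (15, 6). λ = (6 - 30)/(15 - 3) ≡ 7/12 mod 31. 12⁻¹ ≡ 13 (mod 31), so λ ≡ 29.
  x = λ² - 3 - 15 = 841 - 18 ≡ 17; y = λ·(3 - 17) - 30 ≡ 29. → (17, 29)
11P: (17, 29) + (15, 6). λ = (6 - 29)/(15 - 17) ≡ 8/29 mod 31. 29⁻¹ ≡ 15 (mod 31), so λ ≡ 27.
  x = λ² - 17 - 15 = 729 - 32 ≡ 15; y = λ·(17 - 15) - 29 ≡ 25. → (15, 25)
12P: (15, 25) + (15, 6): same x and y₁ ≡ -y₂, so the sum is the point at infinity.
12P = the point at infinity, so the order is 12.

12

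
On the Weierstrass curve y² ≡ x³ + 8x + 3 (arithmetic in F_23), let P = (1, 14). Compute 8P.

(1, 9)

Repeated addition: build up to 8P.
2P: tangent at (1, 14): λ = (3·1² + 8)/(2·14) ≡ 11/5. 5⁻¹ ≡ 14 (mod 23), so λ ≡ 11·14 ≡ 16.
  x = λ² - 1 - 1 = 256 - 2 ≡ 1; y = λ·(1 - 1) - 14 ≡ 9. → (1, 9)
3P: (1, 9) + (1, 14): same x and y₁ ≡ -y₂, so the sum is 𝒪.
4P: 𝒪 + (1, 14) = (1, 14) (identity).
5P: tangent at (1, 14): λ = (3·1² + 8)/(2·14) ≡ 11/5. 5⁻¹ ≡ 14 (mod 23), so λ ≡ 11·14 ≡ 16.
  x = λ² - 1 - 1 = 256 - 2 ≡ 1; y = λ·(1 - 1) - 14 ≡ 9. → (1, 9)
6P: (1, 9) + (1, 14): same x and y₁ ≡ -y₂, so the sum is 𝒪.
7P: 𝒪 + (1, 14) = (1, 14) (identity).
8P: tangent at (1, 14): λ = (3·1² + 8)/(2·14) ≡ 11/5. 5⁻¹ ≡ 14 (mod 23), so λ ≡ 11·14 ≡ 16.
  x = λ² - 1 - 1 = 256 - 2 ≡ 1; y = λ·(1 - 1) - 14 ≡ 9. → (1, 9)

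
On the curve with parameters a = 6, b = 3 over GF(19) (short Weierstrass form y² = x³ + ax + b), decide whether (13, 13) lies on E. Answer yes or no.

y² = 13² ≡ 17; x³ + 6x + 3 = 2278 ≡ 17 (mod 19). 17 = 17.

yes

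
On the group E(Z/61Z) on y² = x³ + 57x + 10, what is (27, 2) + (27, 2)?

tangent at (27, 2): λ = (3·27² + 57)/(2·2) ≡ 48/4. 4⁻¹ ≡ 46 (mod 61), so λ ≡ 48·46 ≡ 12.
  x = λ² - 27 - 27 = 144 - 54 ≡ 29; y = λ·(27 - 29) - 2 ≡ 35. → (29, 35)

(29, 35)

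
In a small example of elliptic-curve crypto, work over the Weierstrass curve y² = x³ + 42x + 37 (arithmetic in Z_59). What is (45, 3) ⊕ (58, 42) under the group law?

(24, 1)

(45, 3) + (58, 42). λ = (42 - 3)/(58 - 45) ≡ 39/13 mod 59. 13⁻¹ ≡ 50 (mod 59), so λ ≡ 3.
  x = λ² - 45 - 58 = 9 - 103 ≡ 24; y = λ·(45 - 24) - 3 ≡ 1. → (24, 1)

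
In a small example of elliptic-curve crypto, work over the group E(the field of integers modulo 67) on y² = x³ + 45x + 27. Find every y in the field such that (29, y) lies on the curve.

x³ + 45x + 27 = 25721 ≡ 60 (mod 67).
Square roots of 60 mod 67: 23 and 44 (since 23² = 529 ≡ 60).

23, 44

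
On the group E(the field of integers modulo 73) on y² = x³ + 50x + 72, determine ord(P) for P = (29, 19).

2P: tangent at (29, 19): λ = (3·29² + 50)/(2·19) ≡ 18/38. 38⁻¹ ≡ 25 (mod 73), so λ ≡ 18·25 ≡ 12.
  x = λ² - 29 - 29 = 144 - 58 ≡ 13; y = λ·(29 - 13) - 19 ≡ 27. → (13, 27)
3P: (13, 27) + (29, 19). λ = (19 - 27)/(29 - 13) ≡ 65/16 mod 73. 16⁻¹ ≡ 32 (mod 73) since 16·32 = 512 ≡ 1, so λ ≡ 36.
  x = λ² - 13 - 29 = 1296 - 42 ≡ 13; y = λ·(13 - 13) - 27 ≡ 46. → (13, 46)
4P: (13, 46) + (29, 19). λ = (19 - 46)/(29 - 13) ≡ 46/16 mod 73. 16⁻¹ ≡ 32 (mod 73), so λ ≡ 12.
  x = λ² - 13 - 29 = 144 - 42 ≡ 29; y = λ·(13 - 29) - 46 ≡ 54. → (29, 54)
5P: (29, 54) + (29, 19): same x and y₁ ≡ -y₂, so the sum is the point at infinity.
5P = the point at infinity, so the order is 5.

5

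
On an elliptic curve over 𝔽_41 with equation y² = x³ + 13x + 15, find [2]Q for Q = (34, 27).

(9, 0)

tangent at (34, 27): λ = (3·34² + 13)/(2·27) ≡ 37/13. 13⁻¹ ≡ 19 (mod 41) since 13·19 = 247 ≡ 1, so λ ≡ 37·19 ≡ 6.
  x = λ² - 34 - 34 = 36 - 68 ≡ 9; y = λ·(34 - 9) - 27 ≡ 0. → (9, 0)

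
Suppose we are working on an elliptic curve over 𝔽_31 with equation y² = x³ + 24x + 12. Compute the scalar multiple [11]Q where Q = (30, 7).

Repeated addition: build up to 11Q.
2Q: tangent at (30, 7): λ = (3·30² + 24)/(2·7) ≡ 27/14. 14⁻¹ ≡ 20 (mod 31) since 14·20 = 280 ≡ 1, so λ ≡ 27·20 ≡ 13.
  x = λ² - 30 - 30 = 169 - 60 ≡ 16; y = λ·(30 - 16) - 7 ≡ 20. → (16, 20)
3Q: (16, 20) + (30, 7). λ = (7 - 20)/(30 - 16) ≡ 18/14 mod 31. 14⁻¹ ≡ 20 (mod 31), so λ ≡ 19.
  x = λ² - 16 - 30 = 361 - 46 ≡ 5; y = λ·(16 - 5) - 20 ≡ 3. → (5, 3)
4Q: (5, 3) + (30, 7). λ = (7 - 3)/(30 - 5) ≡ 4/25 mod 31. 25⁻¹ ≡ 5 (mod 31) since 25·5 = 125 ≡ 1, so λ ≡ 20.
  x = λ² - 5 - 30 = 400 - 35 ≡ 24; y = λ·(5 - 24) - 3 ≡ 20. → (24, 20)
5Q: (24, 20) + (30, 7). λ = (7 - 20)/(30 - 24) ≡ 18/6 mod 31. 6⁻¹ ≡ 26 (mod 31), so λ ≡ 3.
  x = λ² - 24 - 30 = 9 - 54 ≡ 17; y = λ·(24 - 17) - 20 ≡ 1. → (17, 1)
6Q: (17, 1) + (30, 7). λ = (7 - 1)/(30 - 17) ≡ 6/13 mod 31. 13⁻¹ ≡ 12 (mod 31), so λ ≡ 10.
  x = λ² - 17 - 30 = 100 - 47 ≡ 22; y = λ·(17 - 22) - 1 ≡ 11. → (22, 11)
7Q: (22, 11) + (30, 7). λ = (7 - 11)/(30 - 22) ≡ 27/8 mod 31. 8⁻¹ ≡ 4 (mod 31), so λ ≡ 15.
  x = λ² - 22 - 30 = 225 - 52 ≡ 18; y = λ·(22 - 18) - 11 ≡ 18. → (18, 18)
8Q: (18, 18) + (30, 7). λ = (7 - 18)/(30 - 18) ≡ 20/12 mod 31. 12⁻¹ ≡ 13 (mod 31), so λ ≡ 12.
  x = λ² - 18 - 30 = 144 - 48 ≡ 3; y = λ·(18 - 3) - 18 ≡ 7. → (3, 7)
9Q: (3, 7) + (30, 7). λ = (7 - 7)/(30 - 3) ≡ 0/27 mod 31. 27⁻¹ ≡ 23 (mod 31), so λ ≡ 0.
  x = λ² - 3 - 30 = 0 - 33 ≡ 29; y = λ·(3 - 29) - 7 ≡ 24. → (29, 24)
10Q: (29, 24) + (30, 7). λ = (7 - 24)/(30 - 29) ≡ 14/1 mod 31. 1⁻¹ ≡ 1 (mod 31), so λ ≡ 14.
  x = λ² - 29 - 30 = 196 - 59 ≡ 13; y = λ·(29 - 13) - 24 ≡ 14. → (13, 14)
11Q: (13, 14) + (30, 7). λ = (7 - 14)/(30 - 13) ≡ 24/17 mod 31. 17⁻¹ ≡ 11 (mod 31), so λ ≡ 16.
  x = λ² - 13 - 30 = 256 - 43 ≡ 27; y = λ·(13 - 27) - 14 ≡ 10. → (27, 10)

(27, 10)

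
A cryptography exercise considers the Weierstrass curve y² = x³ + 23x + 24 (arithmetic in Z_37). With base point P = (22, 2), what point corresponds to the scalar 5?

Repeated addition: build up to 5P.
2P: tangent at (22, 2): λ = (3·22² + 23)/(2·2) ≡ 32/4. 4⁻¹ ≡ 28 (mod 37), so λ ≡ 32·28 ≡ 8.
  x = λ² - 22 - 22 = 64 - 44 ≡ 20; y = λ·(22 - 20) - 2 ≡ 14. → (20, 14)
3P: (20, 14) + (22, 2). λ = (2 - 14)/(22 - 20) ≡ 25/2 mod 37. 2⁻¹ ≡ 19 (mod 37), so λ ≡ 31.
  x = λ² - 20 - 22 = 961 - 42 ≡ 31; y = λ·(20 - 31) - 14 ≡ 15. → (31, 15)
4P: (31, 15) + (22, 2). λ = (2 - 15)/(22 - 31) ≡ 24/28 mod 37. 28⁻¹ ≡ 4 (mod 37) since 28·4 = 112 ≡ 1, so λ ≡ 22.
  x = λ² - 31 - 22 = 484 - 53 ≡ 24; y = λ·(31 - 24) - 15 ≡ 28. → (24, 28)
5P: (24, 28) + (22, 2). λ = (2 - 28)/(22 - 24) ≡ 11/35 mod 37. 35⁻¹ ≡ 18 (mod 37), so λ ≡ 13.
  x = λ² - 24 - 22 = 169 - 46 ≡ 12; y = λ·(24 - 12) - 28 ≡ 17. → (12, 17)

(12, 17)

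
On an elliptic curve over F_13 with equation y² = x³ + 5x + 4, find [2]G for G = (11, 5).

tangent at (11, 5): λ = (3·11² + 5)/(2·5) ≡ 4/10. 10⁻¹ ≡ 4 (mod 13), so λ ≡ 4·4 ≡ 3.
  x = λ² - 11 - 11 = 9 - 22 ≡ 0; y = λ·(11 - 0) - 5 ≡ 2. → (0, 2)

(0, 2)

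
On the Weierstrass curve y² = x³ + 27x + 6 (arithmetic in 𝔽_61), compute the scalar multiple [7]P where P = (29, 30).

(18, 38)

Double-and-add on 7 = (111)₂. Start with P = (29, 30) for the leading 1-bit.
double: tangent at (29, 30): λ = (3·29² + 27)/(2·30) ≡ 49/60. 60⁻¹ ≡ 60 (mod 61), so λ ≡ 49·60 ≡ 12.
  x = λ² - 29 - 29 = 144 - 58 ≡ 25; y = λ·(29 - 25) - 30 ≡ 18. → (25, 18)
add P: (25, 18) + (29, 30). λ = (30 - 18)/(29 - 25) ≡ 12/4 mod 61. 4⁻¹ ≡ 46 (mod 61), so λ ≡ 3.
  x = λ² - 25 - 29 = 9 - 54 ≡ 16; y = λ·(25 - 16) - 18 ≡ 9. → (16, 9)
double: tangent at (16, 9): λ = (3·16² + 27)/(2·9) ≡ 2/18. 18⁻¹ ≡ 17 (mod 61), so λ ≡ 2·17 ≡ 34.
  x = λ² - 16 - 16 = 1156 - 32 ≡ 26; y = λ·(16 - 26) - 9 ≡ 17. → (26, 17)
add P: (26, 17) + (29, 30). λ = (30 - 17)/(29 - 26) ≡ 13/3 mod 61. 3⁻¹ ≡ 41 (mod 61) since 3·41 = 123 ≡ 1, so λ ≡ 45.
  x = λ² - 26 - 29 = 2025 - 55 ≡ 18; y = λ·(26 - 18) - 17 ≡ 38. → (18, 38)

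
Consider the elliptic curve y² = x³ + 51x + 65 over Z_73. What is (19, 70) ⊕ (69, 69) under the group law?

(54, 11)

(19, 70) + (69, 69). λ = (69 - 70)/(69 - 19) ≡ 72/50 mod 73. 50⁻¹ ≡ 19 (mod 73), so λ ≡ 54.
  x = λ² - 19 - 69 = 2916 - 88 ≡ 54; y = λ·(19 - 54) - 70 ≡ 11. → (54, 11)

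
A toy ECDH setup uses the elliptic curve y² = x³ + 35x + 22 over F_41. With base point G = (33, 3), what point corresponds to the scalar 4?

(19, 24)

Double-and-add on 4 = (100)₂. Start with G = (33, 3) for the leading 1-bit.
double: tangent at (33, 3): λ = (3·33² + 35)/(2·3) ≡ 22/6. 6⁻¹ ≡ 7 (mod 41), so λ ≡ 22·7 ≡ 31.
  x = λ² - 33 - 33 = 961 - 66 ≡ 34; y = λ·(33 - 34) - 3 ≡ 7. → (34, 7)
double: tangent at (34, 7): λ = (3·34² + 35)/(2·7) ≡ 18/14. 14⁻¹ ≡ 3 (mod 41) since 14·3 = 42 ≡ 1, so λ ≡ 18·3 ≡ 13.
  x = λ² - 34 - 34 = 169 - 68 ≡ 19; y = λ·(34 - 19) - 7 ≡ 24. → (19, 24)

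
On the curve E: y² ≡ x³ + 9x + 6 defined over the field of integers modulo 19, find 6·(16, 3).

Write G = (16, 3).
Double-and-add on 6 = (110)₂. Start with G = (16, 3) for the leading 1-bit.
double: tangent at (16, 3): λ = (3·16² + 9)/(2·3) ≡ 17/6. 6⁻¹ ≡ 16 (mod 19), so λ ≡ 17·16 ≡ 6.
  x = λ² - 16 - 16 = 36 - 32 ≡ 4; y = λ·(16 - 4) - 3 ≡ 12. → (4, 12)
add G: (4, 12) + (16, 3). λ = (3 - 12)/(16 - 4) ≡ 10/12 mod 19. 12⁻¹ ≡ 8 (mod 19), so λ ≡ 4.
  x = λ² - 4 - 16 = 16 - 20 ≡ 15; y = λ·(4 - 15) - 12 ≡ 1. → (15, 1)
double: tangent at (15, 1): λ = (3·15² + 9)/(2·1) ≡ 0/2. 2⁻¹ ≡ 10 (mod 19), so λ ≡ 0·10 ≡ 0.
  x = λ² - 15 - 15 = 0 - 30 ≡ 8; y = λ·(15 - 8) - 1 ≡ 18. → (8, 18)

(8, 18)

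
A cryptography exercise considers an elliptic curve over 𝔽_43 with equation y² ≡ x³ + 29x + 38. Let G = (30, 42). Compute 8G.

Repeated addition: build up to 8G.
2G: tangent at (30, 42): λ = (3·30² + 29)/(2·42) ≡ 20/41. 41⁻¹ ≡ 21 (mod 43), so λ ≡ 20·21 ≡ 33.
  x = λ² - 30 - 30 = 1089 - 60 ≡ 40; y = λ·(30 - 40) - 42 ≡ 15. → (40, 15)
3G: (40, 15) + (30, 42). λ = (42 - 15)/(30 - 40) ≡ 27/33 mod 43. 33⁻¹ ≡ 30 (mod 43) since 33·30 = 990 ≡ 1, so λ ≡ 36.
  x = λ² - 40 - 30 = 1296 - 70 ≡ 22; y = λ·(40 - 22) - 15 ≡ 31. → (22, 31)
4G: (22, 31) + (30, 42). λ = (42 - 31)/(30 - 22) ≡ 11/8 mod 43. 8⁻¹ ≡ 27 (mod 43), so λ ≡ 39.
  x = λ² - 22 - 30 = 1521 - 52 ≡ 7; y = λ·(22 - 7) - 31 ≡ 38. → (7, 38)
5G: (7, 38) + (30, 42). λ = (42 - 38)/(30 - 7) ≡ 4/23 mod 43. 23⁻¹ ≡ 15 (mod 43), so λ ≡ 17.
  x = λ² - 7 - 30 = 289 - 37 ≡ 37; y = λ·(7 - 37) - 38 ≡ 11. → (37, 11)
6G: (37, 11) + (30, 42). λ = (42 - 11)/(30 - 37) ≡ 31/36 mod 43. 36⁻¹ ≡ 6 (mod 43), so λ ≡ 14.
  x = λ² - 37 - 30 = 196 - 67 ≡ 0; y = λ·(37 - 0) - 11 ≡ 34. → (0, 34)
7G: (0, 34) + (30, 42). λ = (42 - 34)/(30 - 0) ≡ 8/30 mod 43. 30⁻¹ ≡ 33 (mod 43) since 30·33 = 990 ≡ 1, so λ ≡ 6.
  x = λ² - 0 - 30 = 36 - 30 ≡ 6; y = λ·(0 - 6) - 34 ≡ 16. → (6, 16)
8G: (6, 16) + (30, 42). λ = (42 - 16)/(30 - 6) ≡ 26/24 mod 43. 24⁻¹ ≡ 9 (mod 43), so λ ≡ 19.
  x = λ² - 6 - 30 = 361 - 36 ≡ 24; y = λ·(6 - 24) - 16 ≡ 29. → (24, 29)

(24, 29)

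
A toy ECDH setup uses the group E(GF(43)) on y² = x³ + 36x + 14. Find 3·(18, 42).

Write Q = (18, 42).
Repeated addition: build up to 3Q.
2Q: tangent at (18, 42): λ = (3·18² + 36)/(2·42) ≡ 19/41. 41⁻¹ ≡ 21 (mod 43), so λ ≡ 19·21 ≡ 12.
  x = λ² - 18 - 18 = 144 - 36 ≡ 22; y = λ·(18 - 22) - 42 ≡ 39. → (22, 39)
3Q: (22, 39) + (18, 42). λ = (42 - 39)/(18 - 22) ≡ 3/39 mod 43. 39⁻¹ ≡ 32 (mod 43) since 39·32 = 1248 ≡ 1, so λ ≡ 10.
  x = λ² - 22 - 18 = 100 - 40 ≡ 17; y = λ·(22 - 17) - 39 ≡ 11. → (17, 11)

(17, 11)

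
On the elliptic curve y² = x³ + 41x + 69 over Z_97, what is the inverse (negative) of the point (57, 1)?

-(57, 1) = (57, -1 mod 97) = (57, 96).

(57, 96)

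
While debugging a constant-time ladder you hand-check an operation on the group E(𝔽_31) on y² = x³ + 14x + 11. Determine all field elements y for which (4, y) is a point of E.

10, 21

x³ + 14x + 11 = 131 ≡ 7 (mod 31).
Square roots of 7 mod 31: 10 and 21 (since 10² = 100 ≡ 7).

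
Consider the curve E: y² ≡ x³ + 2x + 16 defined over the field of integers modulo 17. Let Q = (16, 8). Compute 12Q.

O

Double-and-add on 12 = (1100)₂. Start with Q = (16, 8) for the leading 1-bit.
double: tangent at (16, 8): λ = (3·16² + 2)/(2·8) ≡ 5/16. 16⁻¹ ≡ 16 (mod 17), so λ ≡ 5·16 ≡ 12.
  x = λ² - 16 - 16 = 144 - 32 ≡ 10; y = λ·(16 - 10) - 8 ≡ 13. → (10, 13)
add Q: (10, 13) + (16, 8). λ = (8 - 13)/(16 - 10) ≡ 12/6 mod 17. 6⁻¹ ≡ 3 (mod 17), so λ ≡ 2.
  x = λ² - 10 - 16 = 4 - 26 ≡ 12; y = λ·(10 - 12) - 13 ≡ 0. → (12, 0)
double: (12, 0) + (12, 0): same x and y₁ ≡ -y₂, so the sum is 𝒪.
double: 𝒪 + 𝒪 = 𝒪 (identity).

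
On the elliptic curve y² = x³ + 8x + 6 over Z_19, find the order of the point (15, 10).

2P: tangent at (15, 10): λ = (3·15² + 8)/(2·10) ≡ 18/1. 1⁻¹ ≡ 1 (mod 19), so λ ≡ 18·1 ≡ 18.
  x = λ² - 15 - 15 = 324 - 30 ≡ 9; y = λ·(15 - 9) - 10 ≡ 3. → (9, 3)
3P: (9, 3) + (15, 10). λ = (10 - 3)/(15 - 9) ≡ 7/6 mod 19. 6⁻¹ ≡ 16 (mod 19), so λ ≡ 17.
  x = λ² - 9 - 15 = 289 - 24 ≡ 18; y = λ·(9 - 18) - 3 ≡ 15. → (18, 15)
4P: (18, 15) + (15, 10). λ = (10 - 15)/(15 - 18) ≡ 14/16 mod 19. 16⁻¹ ≡ 6 (mod 19) since 16·6 = 96 ≡ 1, so λ ≡ 8.
  x = λ² - 18 - 15 = 64 - 33 ≡ 12; y = λ·(18 - 12) - 15 ≡ 14. → (12, 14)
5P: (12, 14) + (15, 10). λ = (10 - 14)/(15 - 12) ≡ 15/3 mod 19. 3⁻¹ ≡ 13 (mod 19), so λ ≡ 5.
  x = λ² - 12 - 15 = 25 - 27 ≡ 17; y = λ·(12 - 17) - 14 ≡ 18. → (17, 18)
6P: (17, 18) + (15, 10). λ = (10 - 18)/(15 - 17) ≡ 11/17 mod 19. 17⁻¹ ≡ 9 (mod 19) since 17·9 = 153 ≡ 1, so λ ≡ 4.
  x = λ² - 17 - 15 = 16 - 32 ≡ 3; y = λ·(17 - 3) - 18 ≡ 0. → (3, 0)
7P: (3, 0) + (15, 10). λ = (10 - 0)/(15 - 3) ≡ 10/12 mod 19. 12⁻¹ ≡ 8 (mod 19), so λ ≡ 4.
  x = λ² - 3 - 15 = 16 - 18 ≡ 17; y = λ·(3 - 17) - 0 ≡ 1. → (17, 1)
8P: (17, 1) + (15, 10). λ = (10 - 1)/(15 - 17) ≡ 9/17 mod 19. 17⁻¹ ≡ 9 (mod 19), so λ ≡ 5.
  x = λ² - 17 - 15 = 25 - 32 ≡ 12; y = λ·(17 - 12) - 1 ≡ 5. → (12, 5)
9P: (12, 5) + (15, 10). λ = (10 - 5)/(15 - 12) ≡ 5/3 mod 19. 3⁻¹ ≡ 13 (mod 19), so λ ≡ 8.
  x = λ² - 12 - 15 = 64 - 27 ≡ 18; y = λ·(12 - 18) - 5 ≡ 4. → (18, 4)
10P: (18, 4) + (15, 10). λ = (10 - 4)/(15 - 18) ≡ 6/16 mod 19. 16⁻¹ ≡ 6 (mod 19), so λ ≡ 17.
  x = λ² - 18 - 15 = 289 - 33 ≡ 9; y = λ·(18 - 9) - 4 ≡ 16. → (9, 16)
11P: (9, 16) + (15, 10). λ = (10 - 16)/(15 - 9) ≡ 13/6 mod 19. 6⁻¹ ≡ 16 (mod 19) since 6·16 = 96 ≡ 1, so λ ≡ 18.
  x = λ² - 9 - 15 = 324 - 24 ≡ 15; y = λ·(9 - 15) - 16 ≡ 9. → (15, 9)
12P: (15, 9) + (15, 10): same x and y₁ ≡ -y₂, so the sum is ∞.
12P = ∞, so the order is 12.

12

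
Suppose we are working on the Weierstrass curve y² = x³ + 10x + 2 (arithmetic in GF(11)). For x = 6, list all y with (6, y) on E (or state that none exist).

x³ + 10x + 2 = 278 ≡ 3 (mod 11).
Square roots of 3 mod 11: 5 and 6 (since 5² = 25 ≡ 3).

5, 6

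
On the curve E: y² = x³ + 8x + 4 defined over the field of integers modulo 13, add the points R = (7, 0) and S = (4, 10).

(7, 0) + (4, 10). λ = (10 - 0)/(4 - 7) ≡ 10/10 mod 13. 10⁻¹ ≡ 4 (mod 13), so λ ≡ 1.
  x = λ² - 7 - 4 = 1 - 11 ≡ 3; y = λ·(7 - 3) - 0 ≡ 4. → (3, 4)

(3, 4)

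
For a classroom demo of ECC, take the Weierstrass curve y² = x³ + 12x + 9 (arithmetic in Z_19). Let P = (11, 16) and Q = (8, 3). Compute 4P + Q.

(11, 3)

First 4P:
Repeated addition: build up to 4P.
2P: tangent at (11, 16): λ = (3·11² + 12)/(2·16) ≡ 14/13. 13⁻¹ ≡ 3 (mod 19), so λ ≡ 14·3 ≡ 4.
  x = λ² - 11 - 11 = 16 - 22 ≡ 13; y = λ·(11 - 13) - 16 ≡ 14. → (13, 14)
3P: (13, 14) + (11, 16). λ = (16 - 14)/(11 - 13) ≡ 2/17 mod 19. 17⁻¹ ≡ 9 (mod 19), so λ ≡ 18.
  x = λ² - 13 - 11 = 324 - 24 ≡ 15; y = λ·(13 - 15) - 14 ≡ 7. → (15, 7)
4P: (15, 7) + (11, 16). λ = (16 - 7)/(11 - 15) ≡ 9/15 mod 19. 15⁻¹ ≡ 14 (mod 19) since 15·14 = 210 ≡ 1, so λ ≡ 12.
  x = λ² - 15 - 11 = 144 - 26 ≡ 4; y = λ·(15 - 4) - 7 ≡ 11. → (4, 11)
4P = (4, 11).
Finally 4P + Q:
(4, 11) + (8, 3). λ = (3 - 11)/(8 - 4) ≡ 11/4 mod 19. 4⁻¹ ≡ 5 (mod 19) since 4·5 = 20 ≡ 1, so λ ≡ 17.
  x = λ² - 4 - 8 = 289 - 12 ≡ 11; y = λ·(4 - 11) - 11 ≡ 3. → (11, 3)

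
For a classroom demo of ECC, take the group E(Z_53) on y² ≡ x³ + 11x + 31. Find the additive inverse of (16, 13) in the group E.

(16, 40)

-(16, 13) = (16, -13 mod 53) = (16, 40).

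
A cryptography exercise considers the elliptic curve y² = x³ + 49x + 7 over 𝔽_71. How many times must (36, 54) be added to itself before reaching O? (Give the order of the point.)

3

2P: tangent at (36, 54): λ = (3·36² + 49)/(2·54) ≡ 32/37. 37⁻¹ ≡ 48 (mod 71) since 37·48 = 1776 ≡ 1, so λ ≡ 32·48 ≡ 45.
  x = λ² - 36 - 36 = 2025 - 72 ≡ 36; y = λ·(36 - 36) - 54 ≡ 17. → (36, 17)
3P: (36, 17) + (36, 54): same x and y₁ ≡ -y₂, so the sum is O.
3P = O, so the order is 3.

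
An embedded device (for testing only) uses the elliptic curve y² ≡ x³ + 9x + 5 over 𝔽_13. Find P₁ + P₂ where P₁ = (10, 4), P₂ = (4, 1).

(9, 3)

(10, 4) + (4, 1). λ = (1 - 4)/(4 - 10) ≡ 10/7 mod 13. 7⁻¹ ≡ 2 (mod 13), so λ ≡ 7.
  x = λ² - 10 - 4 = 49 - 14 ≡ 9; y = λ·(10 - 9) - 4 ≡ 3. → (9, 3)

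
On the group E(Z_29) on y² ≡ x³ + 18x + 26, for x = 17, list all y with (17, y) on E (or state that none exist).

5, 24

x³ + 18x + 26 = 5245 ≡ 25 (mod 29).
Square roots of 25 mod 29: 5 and 24 (since 5² = 25 ≡ 25).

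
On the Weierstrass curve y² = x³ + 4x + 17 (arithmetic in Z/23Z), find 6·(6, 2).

(15, 5)

Write P = (6, 2).
Double-and-add on 6 = (110)₂. Start with P = (6, 2) for the leading 1-bit.
double: tangent at (6, 2): λ = (3·6² + 4)/(2·2) ≡ 20/4. 4⁻¹ ≡ 6 (mod 23), so λ ≡ 20·6 ≡ 5.
  x = λ² - 6 - 6 = 25 - 12 ≡ 13; y = λ·(6 - 13) - 2 ≡ 9. → (13, 9)
add P: (13, 9) + (6, 2). λ = (2 - 9)/(6 - 13) ≡ 16/16 mod 23. 16⁻¹ ≡ 13 (mod 23) since 16·13 = 208 ≡ 1, so λ ≡ 1.
  x = λ² - 13 - 6 = 1 - 19 ≡ 5; y = λ·(13 - 5) - 9 ≡ 22. → (5, 22)
double: tangent at (5, 22): λ = (3·5² + 4)/(2·22) ≡ 10/21. 21⁻¹ ≡ 11 (mod 23), so λ ≡ 10·11 ≡ 18.
  x = λ² - 5 - 5 = 324 - 10 ≡ 15; y = λ·(5 - 15) - 22 ≡ 5. → (15, 5)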